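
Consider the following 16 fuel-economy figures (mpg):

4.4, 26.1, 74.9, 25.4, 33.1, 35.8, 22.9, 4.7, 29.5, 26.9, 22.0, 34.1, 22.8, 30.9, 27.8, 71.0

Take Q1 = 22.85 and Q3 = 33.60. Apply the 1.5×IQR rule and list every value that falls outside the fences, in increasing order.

4.4, 4.7, 71.0, 74.9

IQR = Q3 − Q1 = 33.60 − 22.85 = 10.75.
Lower fence = Q1 − 1.5·IQR = 22.85 − 16.125 = 6.725.
Upper fence = Q3 + 1.5·IQR = 33.60 + 16.125 = 49.725.
4.4 < 6.725 → outlier.
4.7 < 6.725 → outlier.
71.0 > 49.725 → outlier.
74.9 > 49.725 → outlier.
All remaining values lie within [6.725, 49.725].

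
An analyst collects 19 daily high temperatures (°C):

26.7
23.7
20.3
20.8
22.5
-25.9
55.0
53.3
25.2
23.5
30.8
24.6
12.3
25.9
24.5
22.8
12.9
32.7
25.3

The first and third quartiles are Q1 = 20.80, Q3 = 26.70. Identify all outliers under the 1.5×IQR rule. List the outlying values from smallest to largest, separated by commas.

IQR = Q3 − Q1 = 26.70 − 20.80 = 5.90.
Lower fence = Q1 − 1.5·IQR = 20.80 − 8.85 = 11.95.
Upper fence = Q3 + 1.5·IQR = 26.70 + 8.85 = 35.55.
-25.9 < 11.95 → outlier.
53.3 > 35.55 → outlier.
55.0 > 35.55 → outlier.
All remaining values lie within [11.95, 35.55].

-25.9, 53.3, 55.0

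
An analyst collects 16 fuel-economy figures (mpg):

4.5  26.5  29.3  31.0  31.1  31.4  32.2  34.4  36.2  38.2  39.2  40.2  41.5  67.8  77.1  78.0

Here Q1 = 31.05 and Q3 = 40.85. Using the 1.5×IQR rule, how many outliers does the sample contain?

IQR = 9.80; fences at 31.05 − 14.70 = 16.35 and 40.85 + 14.70 = 55.55.
Outside the cutoffs: 4.5, 67.8, 77.1, 78.0.

4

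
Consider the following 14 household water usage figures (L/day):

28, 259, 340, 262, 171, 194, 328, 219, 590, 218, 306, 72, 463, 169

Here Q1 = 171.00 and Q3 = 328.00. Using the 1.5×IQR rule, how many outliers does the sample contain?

IQR = 157.00; fences at 171.00 − 235.50 = -64.50 and 328.00 + 235.50 = 563.50.
Outside the cutoffs: 590.

1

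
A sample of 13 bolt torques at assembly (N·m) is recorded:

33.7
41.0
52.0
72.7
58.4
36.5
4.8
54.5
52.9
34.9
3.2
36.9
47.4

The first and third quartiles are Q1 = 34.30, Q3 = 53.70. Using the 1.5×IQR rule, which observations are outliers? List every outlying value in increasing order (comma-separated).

IQR = Q3 − Q1 = 53.70 − 34.30 = 19.40.
Lower fence = Q1 − 1.5·IQR = 34.30 − 29.10 = 5.20.
Upper fence = Q3 + 1.5·IQR = 53.70 + 29.10 = 82.80.
3.2 < 5.20 → outlier.
4.8 < 5.20 → outlier.
All remaining values lie within [5.20, 82.80].

3.2, 4.8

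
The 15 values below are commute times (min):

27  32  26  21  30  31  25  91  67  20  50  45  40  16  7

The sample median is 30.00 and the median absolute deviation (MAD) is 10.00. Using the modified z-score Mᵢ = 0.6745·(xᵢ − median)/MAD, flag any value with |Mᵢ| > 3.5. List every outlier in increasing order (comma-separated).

|Mᵢ| > 3.5 ⇔ |xᵢ − 30.00| > 3.5·10.00/0.6745 = 51.89.
So outliers lie outside [-21.89, 81.89].
91: M = 4.11 → outlier.

91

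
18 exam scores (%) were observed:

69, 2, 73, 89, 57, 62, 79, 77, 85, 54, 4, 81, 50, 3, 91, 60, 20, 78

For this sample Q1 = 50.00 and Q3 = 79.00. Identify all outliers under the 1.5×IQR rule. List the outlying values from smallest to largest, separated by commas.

2, 3, 4

IQR = Q3 − Q1 = 79.00 − 50.00 = 29.00.
Lower fence = Q1 − 1.5·IQR = 50.00 − 43.50 = 6.50.
Upper fence = Q3 + 1.5·IQR = 79.00 + 43.50 = 122.50.
2 < 6.50 → outlier.
3 < 6.50 → outlier.
4 < 6.50 → outlier.
All remaining values lie within [6.50, 122.50].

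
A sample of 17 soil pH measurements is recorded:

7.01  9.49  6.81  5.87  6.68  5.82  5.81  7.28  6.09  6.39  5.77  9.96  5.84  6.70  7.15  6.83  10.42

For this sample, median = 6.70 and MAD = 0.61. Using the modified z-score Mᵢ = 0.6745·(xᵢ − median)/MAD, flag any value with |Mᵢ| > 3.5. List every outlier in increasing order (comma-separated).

|Mᵢ| > 3.5 ⇔ |xᵢ − 6.70| > 3.5·0.61/0.6745 = 3.17.
So outliers lie outside [3.53, 9.87].
9.96: M = 3.60 → outlier.
10.42: M = 4.11 → outlier.

9.96, 10.42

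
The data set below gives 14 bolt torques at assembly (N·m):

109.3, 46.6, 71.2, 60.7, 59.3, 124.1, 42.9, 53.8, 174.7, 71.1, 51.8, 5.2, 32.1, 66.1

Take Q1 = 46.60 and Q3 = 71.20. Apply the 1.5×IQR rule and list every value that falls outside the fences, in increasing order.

IQR = Q3 − Q1 = 71.20 − 46.60 = 24.60.
Lower fence = Q1 − 1.5·IQR = 46.60 − 36.90 = 9.70.
Upper fence = Q3 + 1.5·IQR = 71.20 + 36.90 = 108.10.
5.2 < 9.70 → outlier.
109.3 > 108.10 → outlier.
124.1 > 108.10 → outlier.
174.7 > 108.10 → outlier.
All remaining values lie within [9.70, 108.10].

5.2, 109.3, 124.1, 174.7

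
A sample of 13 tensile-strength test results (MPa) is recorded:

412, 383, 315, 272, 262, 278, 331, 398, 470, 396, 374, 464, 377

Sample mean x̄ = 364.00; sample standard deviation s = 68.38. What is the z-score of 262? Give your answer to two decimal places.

z = (262 − 364.00) / 68.38 = -1.49.

-1.49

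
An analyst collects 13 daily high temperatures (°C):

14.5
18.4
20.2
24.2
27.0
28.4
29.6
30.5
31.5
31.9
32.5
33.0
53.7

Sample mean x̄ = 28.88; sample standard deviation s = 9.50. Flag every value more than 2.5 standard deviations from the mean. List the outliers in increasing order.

53.7

Cutoffs at x̄ ± 2.5s: 28.88 ± 2.5·9.50 = [5.13, 52.63].
53.7: z = 2.61, |z| > 2.5 → outlier.
Every other value lies within [5.13, 52.63].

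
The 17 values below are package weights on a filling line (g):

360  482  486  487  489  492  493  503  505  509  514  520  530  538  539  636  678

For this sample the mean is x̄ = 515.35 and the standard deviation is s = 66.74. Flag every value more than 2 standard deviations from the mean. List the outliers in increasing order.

Cutoffs at x̄ ± 2s: 515.35 ± 2·66.74 = [381.87, 648.83].
360: z = -2.33, |z| > 2 → outlier.
678: z = 2.44, |z| > 2 → outlier.
Every other value lies within [381.87, 648.83].

360, 678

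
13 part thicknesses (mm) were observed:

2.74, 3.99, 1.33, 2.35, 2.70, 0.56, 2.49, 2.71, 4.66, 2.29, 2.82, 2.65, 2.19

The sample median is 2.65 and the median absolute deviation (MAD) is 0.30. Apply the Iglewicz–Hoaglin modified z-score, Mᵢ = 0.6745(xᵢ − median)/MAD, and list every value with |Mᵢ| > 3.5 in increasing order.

|Mᵢ| > 3.5 ⇔ |xᵢ − 2.65| > 3.5·0.30/0.6745 = 1.56.
So outliers lie outside [1.09, 4.21].
0.56: M = -4.70 → outlier.
4.66: M = 4.52 → outlier.

0.56, 4.66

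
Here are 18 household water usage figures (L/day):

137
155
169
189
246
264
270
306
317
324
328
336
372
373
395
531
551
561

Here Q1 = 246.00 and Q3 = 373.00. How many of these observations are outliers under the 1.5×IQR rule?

0

IQR = 127.00; fences at 246.00 − 190.50 = 55.50 and 373.00 + 190.50 = 563.50.
Every value lies within the cutoffs.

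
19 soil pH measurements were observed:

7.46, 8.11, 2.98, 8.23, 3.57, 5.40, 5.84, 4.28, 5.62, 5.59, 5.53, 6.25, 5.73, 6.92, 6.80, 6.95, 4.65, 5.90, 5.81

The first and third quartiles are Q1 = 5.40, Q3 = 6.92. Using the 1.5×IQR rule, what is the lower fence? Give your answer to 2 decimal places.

IQR = Q3 − Q1 = 6.92 − 5.40 = 1.52.
Lower fence = Q1 − 1.5·IQR = 5.40 − 2.28 = 3.12.
Upper fence = Q3 + 1.5·IQR = 6.92 + 2.28 = 9.20.

3.12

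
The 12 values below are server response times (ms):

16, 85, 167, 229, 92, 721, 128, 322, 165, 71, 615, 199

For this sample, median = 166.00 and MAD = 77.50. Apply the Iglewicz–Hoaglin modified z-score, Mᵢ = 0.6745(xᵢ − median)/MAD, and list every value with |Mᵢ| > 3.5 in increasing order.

|Mᵢ| > 3.5 ⇔ |xᵢ − 166.00| > 3.5·77.50/0.6745 = 402.15.
So outliers lie outside [-236.15, 568.15].
615: M = 3.91 → outlier.
721: M = 4.83 → outlier.

615, 721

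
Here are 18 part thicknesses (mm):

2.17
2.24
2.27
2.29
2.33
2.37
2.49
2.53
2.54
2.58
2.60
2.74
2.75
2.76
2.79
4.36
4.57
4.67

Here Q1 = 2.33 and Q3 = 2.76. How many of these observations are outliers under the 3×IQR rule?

3

IQR = 0.43; fences at 2.33 − 1.29 = 1.04 and 2.76 + 1.29 = 4.05.
Outside the cutoffs: 4.36, 4.57, 4.67.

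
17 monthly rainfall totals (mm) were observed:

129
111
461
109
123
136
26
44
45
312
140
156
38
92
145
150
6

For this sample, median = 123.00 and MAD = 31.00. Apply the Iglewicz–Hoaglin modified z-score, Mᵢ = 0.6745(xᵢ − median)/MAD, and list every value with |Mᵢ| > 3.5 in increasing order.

|Mᵢ| > 3.5 ⇔ |xᵢ − 123.00| > 3.5·31.00/0.6745 = 160.86.
So outliers lie outside [-37.86, 283.86].
312: M = 4.11 → outlier.
461: M = 7.35 → outlier.

312, 461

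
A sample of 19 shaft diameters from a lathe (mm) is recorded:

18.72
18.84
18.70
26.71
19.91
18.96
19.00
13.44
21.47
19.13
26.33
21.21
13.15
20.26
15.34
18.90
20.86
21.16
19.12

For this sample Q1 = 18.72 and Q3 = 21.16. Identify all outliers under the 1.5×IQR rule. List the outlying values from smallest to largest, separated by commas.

IQR = Q3 − Q1 = 21.16 − 18.72 = 2.44.
Lower fence = Q1 − 1.5·IQR = 18.72 − 3.66 = 15.06.
Upper fence = Q3 + 1.5·IQR = 21.16 + 3.66 = 24.82.
13.15 < 15.06 → outlier.
13.44 < 15.06 → outlier.
26.33 > 24.82 → outlier.
26.71 > 24.82 → outlier.
All remaining values lie within [15.06, 24.82].

13.15, 13.44, 26.33, 26.71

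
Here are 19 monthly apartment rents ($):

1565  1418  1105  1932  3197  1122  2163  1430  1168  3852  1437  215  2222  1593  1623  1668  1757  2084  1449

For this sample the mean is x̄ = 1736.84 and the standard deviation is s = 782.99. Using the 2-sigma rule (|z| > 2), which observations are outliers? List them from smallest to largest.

Cutoffs at x̄ ± 2s: 1736.84 ± 2·782.99 = [170.86, 3302.82].
3852: z = 2.70, |z| > 2 → outlier.
Every other value lies within [170.86, 3302.82].

3852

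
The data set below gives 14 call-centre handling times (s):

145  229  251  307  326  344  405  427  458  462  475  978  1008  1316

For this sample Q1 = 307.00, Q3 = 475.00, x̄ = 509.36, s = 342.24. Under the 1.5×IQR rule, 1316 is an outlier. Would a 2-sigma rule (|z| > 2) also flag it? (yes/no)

z = (1316 − 509.36) / 342.24 = 2.36.
|z| = 2.36 > 2.

yes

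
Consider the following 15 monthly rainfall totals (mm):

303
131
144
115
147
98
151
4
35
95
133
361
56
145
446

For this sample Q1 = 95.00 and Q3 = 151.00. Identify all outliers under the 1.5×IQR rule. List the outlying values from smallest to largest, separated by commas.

4, 303, 361, 446

IQR = Q3 − Q1 = 151.00 − 95.00 = 56.00.
Lower fence = Q1 − 1.5·IQR = 95.00 − 84.00 = 11.00.
Upper fence = Q3 + 1.5·IQR = 151.00 + 84.00 = 235.00.
4 < 11.00 → outlier.
303 > 235.00 → outlier.
361 > 235.00 → outlier.
446 > 235.00 → outlier.
All remaining values lie within [11.00, 235.00].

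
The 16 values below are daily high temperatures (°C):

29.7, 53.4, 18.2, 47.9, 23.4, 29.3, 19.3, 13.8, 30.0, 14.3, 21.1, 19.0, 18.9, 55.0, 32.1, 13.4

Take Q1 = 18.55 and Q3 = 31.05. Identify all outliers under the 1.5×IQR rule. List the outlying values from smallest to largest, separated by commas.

53.4, 55.0

IQR = Q3 − Q1 = 31.05 − 18.55 = 12.50.
Lower fence = Q1 − 1.5·IQR = 18.55 − 18.75 = -0.20.
Upper fence = Q3 + 1.5·IQR = 31.05 + 18.75 = 49.80.
53.4 > 49.80 → outlier.
55.0 > 49.80 → outlier.
All remaining values lie within [-0.20, 49.80].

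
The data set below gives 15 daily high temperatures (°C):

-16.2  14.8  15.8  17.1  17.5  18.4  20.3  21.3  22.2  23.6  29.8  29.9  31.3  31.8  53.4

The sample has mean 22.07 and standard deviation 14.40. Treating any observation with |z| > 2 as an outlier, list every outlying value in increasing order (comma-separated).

-16.2, 53.4

Cutoffs at x̄ ± 2s: 22.07 ± 2·14.40 = [-6.73, 50.87].
-16.2: z = -2.66, |z| > 2 → outlier.
53.4: z = 2.18, |z| > 2 → outlier.
Every other value lies within [-6.73, 50.87].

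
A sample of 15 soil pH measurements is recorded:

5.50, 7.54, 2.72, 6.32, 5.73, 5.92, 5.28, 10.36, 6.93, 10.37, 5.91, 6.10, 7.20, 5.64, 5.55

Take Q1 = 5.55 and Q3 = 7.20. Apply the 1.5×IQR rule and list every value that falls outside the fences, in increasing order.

2.72, 10.36, 10.37

IQR = Q3 − Q1 = 7.20 − 5.55 = 1.65.
Lower fence = Q1 − 1.5·IQR = 5.55 − 2.475 = 3.075.
Upper fence = Q3 + 1.5·IQR = 7.20 + 2.475 = 9.675.
2.72 < 3.075 → outlier.
10.36 > 9.675 → outlier.
10.37 > 9.675 → outlier.
All remaining values lie within [3.075, 9.675].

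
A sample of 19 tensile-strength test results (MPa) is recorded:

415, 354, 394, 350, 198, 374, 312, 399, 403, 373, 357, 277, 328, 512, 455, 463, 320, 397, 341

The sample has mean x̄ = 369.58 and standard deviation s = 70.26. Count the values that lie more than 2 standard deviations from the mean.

Cutoffs: x̄ ± 2s = [229.06, 510.10].
Outside the cutoffs: 198, 512.

2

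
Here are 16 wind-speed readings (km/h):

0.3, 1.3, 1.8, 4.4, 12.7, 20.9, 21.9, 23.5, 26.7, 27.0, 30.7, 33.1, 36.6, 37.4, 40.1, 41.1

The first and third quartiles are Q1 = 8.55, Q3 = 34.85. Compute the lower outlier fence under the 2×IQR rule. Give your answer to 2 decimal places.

IQR = Q3 − Q1 = 34.85 − 8.55 = 26.30.
Lower fence = Q1 − 2·IQR = 8.55 − 52.60 = -44.05.
Upper fence = Q3 + 2·IQR = 34.85 + 52.60 = 87.45.

-44.05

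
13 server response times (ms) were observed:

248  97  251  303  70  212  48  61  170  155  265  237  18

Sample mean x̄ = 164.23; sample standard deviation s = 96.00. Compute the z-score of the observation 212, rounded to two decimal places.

0.50

z = (212 − 164.23) / 96.00 = 0.50.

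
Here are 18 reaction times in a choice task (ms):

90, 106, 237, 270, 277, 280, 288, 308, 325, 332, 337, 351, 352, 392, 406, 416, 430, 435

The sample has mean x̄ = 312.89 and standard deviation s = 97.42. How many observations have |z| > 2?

2

Cutoffs: x̄ ± 2s = [118.05, 507.73].
Outside the cutoffs: 90, 106.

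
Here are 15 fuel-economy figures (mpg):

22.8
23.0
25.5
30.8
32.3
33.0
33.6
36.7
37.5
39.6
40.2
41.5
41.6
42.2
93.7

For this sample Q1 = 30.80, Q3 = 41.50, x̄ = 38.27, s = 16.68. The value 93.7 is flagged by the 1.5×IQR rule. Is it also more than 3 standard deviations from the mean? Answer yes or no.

z = (93.7 − 38.27) / 16.68 = 3.32.
|z| = 3.32 > 3.

yes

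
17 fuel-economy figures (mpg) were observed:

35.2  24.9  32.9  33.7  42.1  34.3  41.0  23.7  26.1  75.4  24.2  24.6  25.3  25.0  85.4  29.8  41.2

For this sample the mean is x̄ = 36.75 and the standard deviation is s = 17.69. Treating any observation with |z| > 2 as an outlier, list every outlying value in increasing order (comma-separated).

75.4, 85.4

Cutoffs at x̄ ± 2s: 36.75 ± 2·17.69 = [1.37, 72.13].
75.4: z = 2.18, |z| > 2 → outlier.
85.4: z = 2.75, |z| > 2 → outlier.
Every other value lies within [1.37, 72.13].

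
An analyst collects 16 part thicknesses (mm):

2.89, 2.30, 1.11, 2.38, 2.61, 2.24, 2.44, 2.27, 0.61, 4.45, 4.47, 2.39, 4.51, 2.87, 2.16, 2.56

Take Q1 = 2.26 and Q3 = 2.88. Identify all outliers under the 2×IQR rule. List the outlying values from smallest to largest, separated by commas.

IQR = Q3 − Q1 = 2.88 − 2.26 = 0.62.
Lower fence = Q1 − 2·IQR = 2.26 − 1.24 = 1.02.
Upper fence = Q3 + 2·IQR = 2.88 + 1.24 = 4.12.
0.61 < 1.02 → outlier.
4.45 > 4.12 → outlier.
4.47 > 4.12 → outlier.
4.51 > 4.12 → outlier.
All remaining values lie within [1.02, 4.12].

0.61, 4.45, 4.47, 4.51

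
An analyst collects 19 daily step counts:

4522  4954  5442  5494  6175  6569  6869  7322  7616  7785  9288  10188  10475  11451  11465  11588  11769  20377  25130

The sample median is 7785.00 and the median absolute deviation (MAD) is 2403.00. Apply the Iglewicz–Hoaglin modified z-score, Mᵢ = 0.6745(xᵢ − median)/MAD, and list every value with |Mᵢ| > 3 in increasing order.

|Mᵢ| > 3 ⇔ |xᵢ − 7785.00| > 3·2403.00/0.6745 = 10687.92.
So outliers lie outside [-2902.92, 18472.92].
20377: M = 3.53 → outlier.
25130: M = 4.87 → outlier.

20377, 25130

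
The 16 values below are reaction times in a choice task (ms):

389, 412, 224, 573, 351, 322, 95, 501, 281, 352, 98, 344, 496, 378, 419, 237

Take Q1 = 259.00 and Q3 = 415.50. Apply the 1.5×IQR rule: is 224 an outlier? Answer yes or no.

no

IQR = Q3 − Q1 = 415.50 − 259.00 = 156.50.
Lower fence = Q1 − 1.5·IQR = 259.00 − 234.75 = 24.25.
Upper fence = Q3 + 1.5·IQR = 415.50 + 234.75 = 650.25.
224 lies within [24.25, 650.25].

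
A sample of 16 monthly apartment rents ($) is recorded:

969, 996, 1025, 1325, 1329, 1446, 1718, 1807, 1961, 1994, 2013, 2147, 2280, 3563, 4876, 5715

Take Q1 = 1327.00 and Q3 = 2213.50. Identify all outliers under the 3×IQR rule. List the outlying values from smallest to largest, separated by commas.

IQR = Q3 − Q1 = 2213.50 − 1327.00 = 886.50.
Lower fence = Q1 − 3·IQR = 1327.00 − 2659.50 = -1332.50.
Upper fence = Q3 + 3·IQR = 2213.50 + 2659.50 = 4873.00.
4876 > 4873.00 → outlier.
5715 > 4873.00 → outlier.
All remaining values lie within [-1332.50, 4873.00].

4876, 5715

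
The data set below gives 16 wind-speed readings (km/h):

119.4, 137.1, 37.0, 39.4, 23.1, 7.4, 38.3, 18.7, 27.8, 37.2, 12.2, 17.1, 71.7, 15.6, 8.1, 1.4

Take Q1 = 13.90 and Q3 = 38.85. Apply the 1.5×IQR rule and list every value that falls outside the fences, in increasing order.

119.4, 137.1

IQR = Q3 − Q1 = 38.85 − 13.90 = 24.95.
Lower fence = Q1 − 1.5·IQR = 13.90 − 37.425 = -23.525.
Upper fence = Q3 + 1.5·IQR = 38.85 + 37.425 = 76.275.
119.4 > 76.275 → outlier.
137.1 > 76.275 → outlier.
All remaining values lie within [-23.525, 76.275].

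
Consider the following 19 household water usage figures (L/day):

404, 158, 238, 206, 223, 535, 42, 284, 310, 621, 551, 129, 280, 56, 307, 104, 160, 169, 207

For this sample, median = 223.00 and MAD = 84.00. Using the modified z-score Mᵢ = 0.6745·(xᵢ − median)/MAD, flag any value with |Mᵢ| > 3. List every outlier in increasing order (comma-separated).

621

|Mᵢ| > 3 ⇔ |xᵢ − 223.00| > 3·84.00/0.6745 = 373.61.
So outliers lie outside [-150.61, 596.61].
621: M = 3.20 → outlier.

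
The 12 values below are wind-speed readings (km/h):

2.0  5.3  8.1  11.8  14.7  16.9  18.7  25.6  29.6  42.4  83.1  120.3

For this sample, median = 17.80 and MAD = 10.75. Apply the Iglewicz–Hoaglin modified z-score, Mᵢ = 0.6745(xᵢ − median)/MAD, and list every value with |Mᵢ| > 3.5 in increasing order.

83.1, 120.3

|Mᵢ| > 3.5 ⇔ |xᵢ − 17.80| > 3.5·10.75/0.6745 = 55.78.
So outliers lie outside [-37.98, 73.58].
83.1: M = 4.10 → outlier.
120.3: M = 6.43 → outlier.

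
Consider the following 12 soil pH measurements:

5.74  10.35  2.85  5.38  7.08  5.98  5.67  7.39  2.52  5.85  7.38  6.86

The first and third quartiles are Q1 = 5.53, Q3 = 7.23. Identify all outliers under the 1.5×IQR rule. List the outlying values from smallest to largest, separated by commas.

IQR = Q3 − Q1 = 7.23 − 5.53 = 1.70.
Lower fence = Q1 − 1.5·IQR = 5.53 − 2.55 = 2.98.
Upper fence = Q3 + 1.5·IQR = 7.23 + 2.55 = 9.78.
2.52 < 2.98 → outlier.
2.85 < 2.98 → outlier.
10.35 > 9.78 → outlier.
All remaining values lie within [2.98, 9.78].

2.52, 2.85, 10.35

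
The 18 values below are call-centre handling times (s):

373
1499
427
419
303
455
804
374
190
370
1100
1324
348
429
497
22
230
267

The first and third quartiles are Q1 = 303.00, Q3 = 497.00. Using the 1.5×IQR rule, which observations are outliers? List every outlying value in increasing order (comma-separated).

804, 1100, 1324, 1499

IQR = Q3 − Q1 = 497.00 − 303.00 = 194.00.
Lower fence = Q1 − 1.5·IQR = 303.00 − 291.00 = 12.00.
Upper fence = Q3 + 1.5·IQR = 497.00 + 291.00 = 788.00.
804 > 788.00 → outlier.
1100 > 788.00 → outlier.
1324 > 788.00 → outlier.
1499 > 788.00 → outlier.
All remaining values lie within [12.00, 788.00].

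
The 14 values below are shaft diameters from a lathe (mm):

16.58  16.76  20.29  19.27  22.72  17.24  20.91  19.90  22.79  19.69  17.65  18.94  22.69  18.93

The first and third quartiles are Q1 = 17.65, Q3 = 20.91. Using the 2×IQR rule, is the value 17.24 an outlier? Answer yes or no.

IQR = Q3 − Q1 = 20.91 − 17.65 = 3.26.
Lower fence = Q1 − 2·IQR = 17.65 − 6.52 = 11.13.
Upper fence = Q3 + 2·IQR = 20.91 + 6.52 = 27.43.
17.24 lies within [11.13, 27.43].

no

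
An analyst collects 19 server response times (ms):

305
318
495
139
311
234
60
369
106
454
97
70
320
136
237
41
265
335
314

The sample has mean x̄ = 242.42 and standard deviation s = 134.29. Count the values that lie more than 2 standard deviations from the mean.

Cutoffs: x̄ ± 2s = [-26.16, 511.00].
Every value lies within the cutoffs.

0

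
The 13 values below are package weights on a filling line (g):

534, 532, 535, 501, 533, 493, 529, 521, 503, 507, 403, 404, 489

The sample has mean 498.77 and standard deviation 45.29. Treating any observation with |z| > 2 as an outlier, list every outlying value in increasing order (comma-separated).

Cutoffs at x̄ ± 2s: 498.77 ± 2·45.29 = [408.19, 589.35].
403: z = -2.11, |z| > 2 → outlier.
404: z = -2.09, |z| > 2 → outlier.
Every other value lies within [408.19, 589.35].

403, 404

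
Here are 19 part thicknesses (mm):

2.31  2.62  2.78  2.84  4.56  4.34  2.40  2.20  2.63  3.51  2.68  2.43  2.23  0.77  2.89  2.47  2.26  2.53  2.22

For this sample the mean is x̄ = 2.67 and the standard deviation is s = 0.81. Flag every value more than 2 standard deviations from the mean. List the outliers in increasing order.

Cutoffs at x̄ ± 2s: 2.67 ± 2·0.81 = [1.05, 4.29].
0.77: z = -2.35, |z| > 2 → outlier.
4.34: z = 2.06, |z| > 2 → outlier.
4.56: z = 2.33, |z| > 2 → outlier.
Every other value lies within [1.05, 4.29].

0.77, 4.34, 4.56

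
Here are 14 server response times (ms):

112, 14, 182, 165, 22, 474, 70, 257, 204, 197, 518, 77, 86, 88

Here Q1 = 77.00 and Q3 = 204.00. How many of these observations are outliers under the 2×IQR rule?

2

IQR = 127.00; fences at 77.00 − 254.00 = -177.00 and 204.00 + 254.00 = 458.00.
Outside the cutoffs: 474, 518.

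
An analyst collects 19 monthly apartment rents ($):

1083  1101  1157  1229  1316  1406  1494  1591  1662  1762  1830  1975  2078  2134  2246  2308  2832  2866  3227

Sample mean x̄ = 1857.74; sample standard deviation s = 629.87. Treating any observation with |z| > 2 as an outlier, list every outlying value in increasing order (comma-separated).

Cutoffs at x̄ ± 2s: 1857.74 ± 2·629.87 = [598.00, 3117.48].
3227: z = 2.17, |z| > 2 → outlier.
Every other value lies within [598.00, 3117.48].

3227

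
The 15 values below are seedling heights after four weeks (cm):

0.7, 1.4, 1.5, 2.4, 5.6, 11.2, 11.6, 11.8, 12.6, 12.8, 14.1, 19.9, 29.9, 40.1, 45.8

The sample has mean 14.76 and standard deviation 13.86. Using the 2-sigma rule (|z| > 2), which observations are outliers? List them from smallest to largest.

45.8

Cutoffs at x̄ ± 2s: 14.76 ± 2·13.86 = [-12.96, 42.48].
45.8: z = 2.24, |z| > 2 → outlier.
Every other value lies within [-12.96, 42.48].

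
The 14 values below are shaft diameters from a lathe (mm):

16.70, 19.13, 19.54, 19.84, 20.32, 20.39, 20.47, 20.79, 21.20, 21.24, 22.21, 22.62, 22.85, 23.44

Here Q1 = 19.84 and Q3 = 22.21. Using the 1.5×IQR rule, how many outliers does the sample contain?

0

IQR = 2.37; fences at 19.84 − 3.555 = 16.285 and 22.21 + 3.555 = 25.765.
Every value lies within the cutoffs.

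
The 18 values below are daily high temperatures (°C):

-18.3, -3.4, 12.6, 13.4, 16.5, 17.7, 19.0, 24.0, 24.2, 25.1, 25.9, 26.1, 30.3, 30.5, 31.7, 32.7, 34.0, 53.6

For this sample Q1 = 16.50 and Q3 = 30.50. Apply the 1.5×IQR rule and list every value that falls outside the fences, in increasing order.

IQR = Q3 − Q1 = 30.50 − 16.50 = 14.00.
Lower fence = Q1 − 1.5·IQR = 16.50 − 21.00 = -4.50.
Upper fence = Q3 + 1.5·IQR = 30.50 + 21.00 = 51.50.
-18.3 < -4.50 → outlier.
53.6 > 51.50 → outlier.
All remaining values lie within [-4.50, 51.50].

-18.3, 53.6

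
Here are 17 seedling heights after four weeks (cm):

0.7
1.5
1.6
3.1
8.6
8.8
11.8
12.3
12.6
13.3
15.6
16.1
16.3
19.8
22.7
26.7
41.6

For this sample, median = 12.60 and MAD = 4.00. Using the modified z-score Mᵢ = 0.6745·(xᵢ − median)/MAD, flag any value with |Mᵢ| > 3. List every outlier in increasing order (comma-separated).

41.6

|Mᵢ| > 3 ⇔ |xᵢ − 12.60| > 3·4.00/0.6745 = 17.79.
So outliers lie outside [-5.19, 30.39].
41.6: M = 4.89 → outlier.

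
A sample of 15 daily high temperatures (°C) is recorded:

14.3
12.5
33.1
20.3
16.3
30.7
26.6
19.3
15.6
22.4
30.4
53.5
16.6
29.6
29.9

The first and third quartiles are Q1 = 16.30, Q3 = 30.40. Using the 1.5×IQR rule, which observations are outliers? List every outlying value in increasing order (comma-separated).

53.5

IQR = Q3 − Q1 = 30.40 − 16.30 = 14.10.
Lower fence = Q1 − 1.5·IQR = 16.30 − 21.15 = -4.85.
Upper fence = Q3 + 1.5·IQR = 30.40 + 21.15 = 51.55.
53.5 > 51.55 → outlier.
All remaining values lie within [-4.85, 51.55].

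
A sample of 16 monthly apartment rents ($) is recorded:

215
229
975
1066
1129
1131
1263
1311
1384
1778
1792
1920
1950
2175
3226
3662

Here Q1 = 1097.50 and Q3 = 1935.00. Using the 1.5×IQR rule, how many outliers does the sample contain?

IQR = 837.50; fences at 1097.50 − 1256.25 = -158.75 and 1935.00 + 1256.25 = 3191.25.
Outside the cutoffs: 3226, 3662.

2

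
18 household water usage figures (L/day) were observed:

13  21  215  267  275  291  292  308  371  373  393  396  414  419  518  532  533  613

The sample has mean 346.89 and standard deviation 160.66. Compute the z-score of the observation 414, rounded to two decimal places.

0.42

z = (414 − 346.89) / 160.66 = 0.42.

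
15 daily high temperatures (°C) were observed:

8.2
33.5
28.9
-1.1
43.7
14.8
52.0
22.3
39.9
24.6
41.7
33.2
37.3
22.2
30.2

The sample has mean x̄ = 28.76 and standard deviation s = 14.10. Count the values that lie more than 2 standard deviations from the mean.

1

Cutoffs: x̄ ± 2s = [0.56, 56.96].
Outside the cutoffs: -1.1.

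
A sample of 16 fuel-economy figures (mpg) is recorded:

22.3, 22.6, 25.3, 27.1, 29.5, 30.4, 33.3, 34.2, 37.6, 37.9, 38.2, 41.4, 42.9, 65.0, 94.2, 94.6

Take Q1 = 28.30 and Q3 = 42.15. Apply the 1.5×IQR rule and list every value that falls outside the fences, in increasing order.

65.0, 94.2, 94.6

IQR = Q3 − Q1 = 42.15 − 28.30 = 13.85.
Lower fence = Q1 − 1.5·IQR = 28.30 − 20.775 = 7.525.
Upper fence = Q3 + 1.5·IQR = 42.15 + 20.775 = 62.925.
65.0 > 62.925 → outlier.
94.2 > 62.925 → outlier.
94.6 > 62.925 → outlier.
All remaining values lie within [7.525, 62.925].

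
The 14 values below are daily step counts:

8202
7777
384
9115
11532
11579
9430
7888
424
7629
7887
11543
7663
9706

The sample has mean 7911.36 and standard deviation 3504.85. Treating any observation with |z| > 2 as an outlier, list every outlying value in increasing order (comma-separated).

384, 424

Cutoffs at x̄ ± 2s: 7911.36 ± 2·3504.85 = [901.66, 14921.06].
384: z = -2.15, |z| > 2 → outlier.
424: z = -2.14, |z| > 2 → outlier.
Every other value lies within [901.66, 14921.06].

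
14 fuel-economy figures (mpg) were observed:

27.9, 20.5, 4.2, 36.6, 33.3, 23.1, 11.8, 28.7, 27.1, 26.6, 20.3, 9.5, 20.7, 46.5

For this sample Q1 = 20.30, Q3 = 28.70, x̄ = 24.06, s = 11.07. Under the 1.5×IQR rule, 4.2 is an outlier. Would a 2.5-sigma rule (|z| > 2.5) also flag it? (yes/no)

z = (4.2 − 24.06) / 11.07 = -1.79.
|z| = 1.79 ≤ 2.5.

no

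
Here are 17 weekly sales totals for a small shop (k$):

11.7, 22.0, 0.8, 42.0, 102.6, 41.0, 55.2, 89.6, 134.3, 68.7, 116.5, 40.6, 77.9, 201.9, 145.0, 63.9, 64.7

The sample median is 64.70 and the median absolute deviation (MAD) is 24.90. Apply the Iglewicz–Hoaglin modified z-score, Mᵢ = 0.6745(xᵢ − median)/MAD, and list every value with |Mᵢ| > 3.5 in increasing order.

|Mᵢ| > 3.5 ⇔ |xᵢ − 64.70| > 3.5·24.90/0.6745 = 129.21.
So outliers lie outside [-64.51, 193.91].
201.9: M = 3.72 → outlier.

201.9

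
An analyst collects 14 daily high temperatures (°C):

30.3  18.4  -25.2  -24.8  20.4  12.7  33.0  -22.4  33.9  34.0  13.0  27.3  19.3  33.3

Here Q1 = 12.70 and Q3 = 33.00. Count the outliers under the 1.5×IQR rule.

3

IQR = 20.30; fences at 12.70 − 30.45 = -17.75 and 33.00 + 30.45 = 63.45.
Outside the cutoffs: -25.2, -24.8, -22.4.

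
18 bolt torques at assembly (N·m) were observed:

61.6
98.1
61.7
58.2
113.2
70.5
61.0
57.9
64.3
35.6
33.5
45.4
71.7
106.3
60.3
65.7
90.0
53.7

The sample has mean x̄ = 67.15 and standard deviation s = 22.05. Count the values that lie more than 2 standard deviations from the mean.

Cutoffs: x̄ ± 2s = [23.05, 111.25].
Outside the cutoffs: 113.2.

1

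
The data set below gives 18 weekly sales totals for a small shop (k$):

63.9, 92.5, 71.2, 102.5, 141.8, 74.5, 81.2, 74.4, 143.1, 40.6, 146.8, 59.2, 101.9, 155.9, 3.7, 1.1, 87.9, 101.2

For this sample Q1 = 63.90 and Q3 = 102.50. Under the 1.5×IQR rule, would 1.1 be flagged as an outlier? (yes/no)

yes

IQR = Q3 − Q1 = 102.50 − 63.90 = 38.60.
Lower fence = Q1 − 1.5·IQR = 63.90 − 57.90 = 6.00.
Upper fence = Q3 + 1.5·IQR = 102.50 + 57.90 = 160.40.
1.1 lies below the lower fence.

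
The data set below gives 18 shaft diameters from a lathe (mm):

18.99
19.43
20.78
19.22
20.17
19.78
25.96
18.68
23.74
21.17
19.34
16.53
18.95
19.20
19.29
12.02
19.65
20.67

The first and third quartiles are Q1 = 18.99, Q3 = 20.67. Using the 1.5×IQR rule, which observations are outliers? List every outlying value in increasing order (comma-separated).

12.02, 23.74, 25.96

IQR = Q3 − Q1 = 20.67 − 18.99 = 1.68.
Lower fence = Q1 − 1.5·IQR = 18.99 − 2.52 = 16.47.
Upper fence = Q3 + 1.5·IQR = 20.67 + 2.52 = 23.19.
12.02 < 16.47 → outlier.
23.74 > 23.19 → outlier.
25.96 > 23.19 → outlier.
All remaining values lie within [16.47, 23.19].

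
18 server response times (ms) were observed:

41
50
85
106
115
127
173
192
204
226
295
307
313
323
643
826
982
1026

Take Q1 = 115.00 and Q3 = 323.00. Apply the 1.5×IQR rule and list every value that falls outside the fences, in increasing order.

IQR = Q3 − Q1 = 323.00 − 115.00 = 208.00.
Lower fence = Q1 − 1.5·IQR = 115.00 − 312.00 = -197.00.
Upper fence = Q3 + 1.5·IQR = 323.00 + 312.00 = 635.00.
643 > 635.00 → outlier.
826 > 635.00 → outlier.
982 > 635.00 → outlier.
1026 > 635.00 → outlier.
All remaining values lie within [-197.00, 635.00].

643, 826, 982, 1026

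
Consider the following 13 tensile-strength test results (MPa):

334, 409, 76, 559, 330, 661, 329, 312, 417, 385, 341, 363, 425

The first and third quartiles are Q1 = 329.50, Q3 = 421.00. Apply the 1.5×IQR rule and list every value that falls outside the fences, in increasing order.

IQR = Q3 − Q1 = 421.00 − 329.50 = 91.50.
Lower fence = Q1 − 1.5·IQR = 329.50 − 137.25 = 192.25.
Upper fence = Q3 + 1.5·IQR = 421.00 + 137.25 = 558.25.
76 < 192.25 → outlier.
559 > 558.25 → outlier.
661 > 558.25 → outlier.
All remaining values lie within [192.25, 558.25].

76, 559, 661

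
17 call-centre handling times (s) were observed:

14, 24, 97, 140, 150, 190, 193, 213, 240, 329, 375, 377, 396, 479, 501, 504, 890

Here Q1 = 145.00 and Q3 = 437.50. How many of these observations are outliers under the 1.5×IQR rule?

1

IQR = 292.50; fences at 145.00 − 438.75 = -293.75 and 437.50 + 438.75 = 876.25.
Outside the cutoffs: 890.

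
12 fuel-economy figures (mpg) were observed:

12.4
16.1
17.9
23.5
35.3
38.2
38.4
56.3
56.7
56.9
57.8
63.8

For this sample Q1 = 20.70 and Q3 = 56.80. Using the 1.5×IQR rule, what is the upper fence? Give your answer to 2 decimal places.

IQR = Q3 − Q1 = 56.80 − 20.70 = 36.10.
Lower fence = Q1 − 1.5·IQR = 20.70 − 54.15 = -33.45.
Upper fence = Q3 + 1.5·IQR = 56.80 + 54.15 = 110.95.

110.95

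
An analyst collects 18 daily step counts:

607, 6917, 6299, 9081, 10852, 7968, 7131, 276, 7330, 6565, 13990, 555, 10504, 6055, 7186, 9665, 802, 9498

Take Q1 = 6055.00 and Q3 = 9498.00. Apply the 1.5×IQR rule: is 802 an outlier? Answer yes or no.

yes

IQR = Q3 − Q1 = 9498.00 − 6055.00 = 3443.00.
Lower fence = Q1 − 1.5·IQR = 6055.00 − 5164.50 = 890.50.
Upper fence = Q3 + 1.5·IQR = 9498.00 + 5164.50 = 14662.50.
802 lies below the lower fence.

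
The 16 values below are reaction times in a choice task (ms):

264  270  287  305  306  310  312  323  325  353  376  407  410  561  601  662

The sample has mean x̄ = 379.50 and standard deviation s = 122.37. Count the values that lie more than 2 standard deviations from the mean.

1

Cutoffs: x̄ ± 2s = [134.76, 624.24].
Outside the cutoffs: 662.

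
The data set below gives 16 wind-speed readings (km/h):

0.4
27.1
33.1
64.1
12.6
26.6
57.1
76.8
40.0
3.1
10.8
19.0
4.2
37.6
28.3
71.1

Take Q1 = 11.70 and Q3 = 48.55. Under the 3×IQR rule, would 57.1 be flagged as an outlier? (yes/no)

IQR = Q3 − Q1 = 48.55 − 11.70 = 36.85.
Lower fence = Q1 − 3·IQR = 11.70 − 110.55 = -98.85.
Upper fence = Q3 + 3·IQR = 48.55 + 110.55 = 159.10.
57.1 lies within [-98.85, 159.10].

no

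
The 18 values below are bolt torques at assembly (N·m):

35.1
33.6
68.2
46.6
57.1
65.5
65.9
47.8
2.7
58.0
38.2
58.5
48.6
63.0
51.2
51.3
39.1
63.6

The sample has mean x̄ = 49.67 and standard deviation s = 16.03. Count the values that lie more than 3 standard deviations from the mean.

0

Cutoffs: x̄ ± 3s = [1.58, 97.76].
Every value lies within the cutoffs.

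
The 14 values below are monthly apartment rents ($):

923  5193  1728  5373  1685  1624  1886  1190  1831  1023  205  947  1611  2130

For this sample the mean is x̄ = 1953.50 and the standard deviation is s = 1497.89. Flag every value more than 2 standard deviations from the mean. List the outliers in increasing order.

Cutoffs at x̄ ± 2s: 1953.50 ± 2·1497.89 = [-1042.28, 4949.28].
5193: z = 2.16, |z| > 2 → outlier.
5373: z = 2.28, |z| > 2 → outlier.
Every other value lies within [-1042.28, 4949.28].

5193, 5373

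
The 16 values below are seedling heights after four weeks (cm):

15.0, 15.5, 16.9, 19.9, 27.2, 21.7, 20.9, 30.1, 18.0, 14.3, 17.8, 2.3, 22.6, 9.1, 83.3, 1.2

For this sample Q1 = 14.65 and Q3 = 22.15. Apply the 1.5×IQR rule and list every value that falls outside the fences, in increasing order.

1.2, 2.3, 83.3

IQR = Q3 − Q1 = 22.15 − 14.65 = 7.50.
Lower fence = Q1 − 1.5·IQR = 14.65 − 11.25 = 3.40.
Upper fence = Q3 + 1.5·IQR = 22.15 + 11.25 = 33.40.
1.2 < 3.40 → outlier.
2.3 < 3.40 → outlier.
83.3 > 33.40 → outlier.
All remaining values lie within [3.40, 33.40].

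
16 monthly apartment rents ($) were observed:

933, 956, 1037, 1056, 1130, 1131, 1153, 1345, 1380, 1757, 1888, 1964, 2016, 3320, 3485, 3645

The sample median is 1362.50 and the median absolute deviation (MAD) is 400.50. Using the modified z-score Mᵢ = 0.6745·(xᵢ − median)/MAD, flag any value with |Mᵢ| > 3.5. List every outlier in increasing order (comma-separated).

3485, 3645

|Mᵢ| > 3.5 ⇔ |xᵢ − 1362.50| > 3.5·400.50/0.6745 = 2078.21.
So outliers lie outside [-715.71, 3440.71].
3485: M = 3.57 → outlier.
3645: M = 3.84 → outlier.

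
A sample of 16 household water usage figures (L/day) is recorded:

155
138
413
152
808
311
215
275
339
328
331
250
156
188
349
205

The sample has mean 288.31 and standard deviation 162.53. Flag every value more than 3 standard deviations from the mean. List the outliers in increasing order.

Cutoffs at x̄ ± 3s: 288.31 ± 3·162.53 = [-199.28, 775.90].
808: z = 3.20, |z| > 3 → outlier.
Every other value lies within [-199.28, 775.90].

808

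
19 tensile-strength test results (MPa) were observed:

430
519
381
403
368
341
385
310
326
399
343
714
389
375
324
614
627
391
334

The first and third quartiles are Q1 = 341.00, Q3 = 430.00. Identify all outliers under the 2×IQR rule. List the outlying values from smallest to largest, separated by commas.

614, 627, 714

IQR = Q3 − Q1 = 430.00 − 341.00 = 89.00.
Lower fence = Q1 − 2·IQR = 341.00 − 178.00 = 163.00.
Upper fence = Q3 + 2·IQR = 430.00 + 178.00 = 608.00.
614 > 608.00 → outlier.
627 > 608.00 → outlier.
714 > 608.00 → outlier.
All remaining values lie within [163.00, 608.00].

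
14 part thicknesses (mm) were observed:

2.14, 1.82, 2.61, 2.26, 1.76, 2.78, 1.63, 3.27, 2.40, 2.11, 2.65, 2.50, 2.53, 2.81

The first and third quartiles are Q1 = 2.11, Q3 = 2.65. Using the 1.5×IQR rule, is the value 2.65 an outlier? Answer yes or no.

no

IQR = Q3 − Q1 = 2.65 − 2.11 = 0.54.
Lower fence = Q1 − 1.5·IQR = 2.11 − 0.81 = 1.30.
Upper fence = Q3 + 1.5·IQR = 2.65 + 0.81 = 3.46.
2.65 lies within [1.30, 3.46].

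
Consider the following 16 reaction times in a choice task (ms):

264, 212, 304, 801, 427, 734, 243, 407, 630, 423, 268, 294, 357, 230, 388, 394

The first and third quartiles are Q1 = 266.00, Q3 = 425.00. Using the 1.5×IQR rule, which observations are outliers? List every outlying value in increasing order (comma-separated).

IQR = Q3 − Q1 = 425.00 − 266.00 = 159.00.
Lower fence = Q1 − 1.5·IQR = 266.00 − 238.50 = 27.50.
Upper fence = Q3 + 1.5·IQR = 425.00 + 238.50 = 663.50.
734 > 663.50 → outlier.
801 > 663.50 → outlier.
All remaining values lie within [27.50, 663.50].

734, 801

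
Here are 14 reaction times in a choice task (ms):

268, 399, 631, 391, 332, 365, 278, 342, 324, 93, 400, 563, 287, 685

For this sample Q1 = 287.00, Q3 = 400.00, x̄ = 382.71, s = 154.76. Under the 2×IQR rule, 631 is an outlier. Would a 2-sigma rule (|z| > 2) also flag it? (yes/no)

z = (631 − 382.71) / 154.76 = 1.60.
|z| = 1.60 ≤ 2.

no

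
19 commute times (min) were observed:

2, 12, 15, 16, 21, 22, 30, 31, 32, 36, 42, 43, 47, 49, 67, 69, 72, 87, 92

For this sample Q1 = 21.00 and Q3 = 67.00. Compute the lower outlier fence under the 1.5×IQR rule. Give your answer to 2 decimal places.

IQR = Q3 − Q1 = 67.00 − 21.00 = 46.00.
Lower fence = Q1 − 1.5·IQR = 21.00 − 69.00 = -48.00.
Upper fence = Q3 + 1.5·IQR = 67.00 + 69.00 = 136.00.

-48.00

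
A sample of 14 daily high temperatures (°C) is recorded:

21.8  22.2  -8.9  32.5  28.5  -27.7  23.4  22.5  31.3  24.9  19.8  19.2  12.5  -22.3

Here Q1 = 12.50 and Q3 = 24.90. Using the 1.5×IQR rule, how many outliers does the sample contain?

3

IQR = 12.40; fences at 12.50 − 18.60 = -6.10 and 24.90 + 18.60 = 43.50.
Outside the cutoffs: -27.7, -22.3, -8.9.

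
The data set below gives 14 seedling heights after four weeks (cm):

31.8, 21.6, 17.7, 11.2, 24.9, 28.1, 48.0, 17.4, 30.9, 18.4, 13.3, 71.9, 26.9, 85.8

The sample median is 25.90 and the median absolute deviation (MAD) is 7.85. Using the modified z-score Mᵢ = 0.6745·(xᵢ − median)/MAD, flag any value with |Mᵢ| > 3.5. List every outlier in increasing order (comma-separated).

71.9, 85.8

|Mᵢ| > 3.5 ⇔ |xᵢ − 25.90| > 3.5·7.85/0.6745 = 40.73.
So outliers lie outside [-14.83, 66.63].
71.9: M = 3.95 → outlier.
85.8: M = 5.15 → outlier.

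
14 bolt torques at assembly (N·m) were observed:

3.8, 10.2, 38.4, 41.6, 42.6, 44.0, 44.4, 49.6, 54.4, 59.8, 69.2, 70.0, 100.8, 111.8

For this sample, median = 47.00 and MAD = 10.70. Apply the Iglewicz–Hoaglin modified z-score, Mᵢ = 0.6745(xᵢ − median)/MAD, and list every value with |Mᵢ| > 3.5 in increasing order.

|Mᵢ| > 3.5 ⇔ |xᵢ − 47.00| > 3.5·10.70/0.6745 = 55.52.
So outliers lie outside [-8.52, 102.52].
111.8: M = 4.08 → outlier.

111.8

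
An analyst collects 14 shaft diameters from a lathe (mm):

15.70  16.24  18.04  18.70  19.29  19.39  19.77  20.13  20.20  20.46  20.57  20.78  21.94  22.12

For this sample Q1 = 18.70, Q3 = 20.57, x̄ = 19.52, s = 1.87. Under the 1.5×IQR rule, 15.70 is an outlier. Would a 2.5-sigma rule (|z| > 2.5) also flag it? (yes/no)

z = (15.70 − 19.52) / 1.87 = -2.04.
|z| = 2.04 ≤ 2.5.

no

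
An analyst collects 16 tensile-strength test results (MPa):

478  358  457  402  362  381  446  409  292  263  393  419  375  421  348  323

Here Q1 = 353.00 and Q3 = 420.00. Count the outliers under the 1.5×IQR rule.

IQR = 67.00; fences at 353.00 − 100.50 = 252.50 and 420.00 + 100.50 = 520.50.
Every value lies within the cutoffs.

0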